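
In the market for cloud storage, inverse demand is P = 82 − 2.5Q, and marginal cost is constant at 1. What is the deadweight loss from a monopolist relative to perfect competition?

DWL = 328.05

Perfect competition: P = MC = 1, so 82 − 2.5Q = 1 and Q = 32.4.
Monopoly sets MR = MC: 82 − 5Q = 1 ⇒ Q = 16.2, P = 82 − 2.5·16.2 = 41.5.
DWL is the triangle between Q = 16.2 and Q = 32.4: ½·(32.4 − 16.2)·(41.5 − 1) = 328.05.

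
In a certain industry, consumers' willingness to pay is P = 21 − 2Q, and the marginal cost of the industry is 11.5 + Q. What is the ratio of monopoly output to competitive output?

Q_m/Q_c = 0.6

The monopolist equates marginal revenue to marginal cost: 21 − 4Q = 11.5 + Q, so Q = 1.9. From demand, P = 17.2.
Competitive equilibrium sets price equal to marginal cost: 21 − 2Q = 11.5 + Q, so Q = 19/6 and P = 44/3.
Ratio Q_m/Q_c = 1.9/(19/6) = 0.6.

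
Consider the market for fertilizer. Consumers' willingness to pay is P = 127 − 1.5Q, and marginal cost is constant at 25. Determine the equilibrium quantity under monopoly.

The monopolist equates marginal revenue to marginal cost: 127 − 3Q = 25, so Q = 34. From demand, P = 76.

Q = 34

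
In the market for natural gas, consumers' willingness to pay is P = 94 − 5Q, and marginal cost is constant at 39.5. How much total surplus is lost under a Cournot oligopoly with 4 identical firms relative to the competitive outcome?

DWL = 11.881

Under competition P = MC = 39.5, so Q = (94 − 39.5)/5 = 10.9.
With 4 symmetric Cournot firms, each firm's FOC gives 94 − 25q = 39.5, so q = 2.18, Q = 4·2.18 = 8.72, and P = 50.4.
DWL is the triangle between Q = 8.72 and Q = 10.9: ½·(10.9 − 8.72)·(50.4 − 39.5) = 11.881.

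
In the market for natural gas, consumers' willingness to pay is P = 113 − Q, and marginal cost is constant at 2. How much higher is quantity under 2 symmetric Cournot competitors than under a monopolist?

Q rises by 18.5

Monopoly sets MR = MC: 113 − 2Q = 2 ⇒ Q = 55.5, P = 113 − 55.5 = 57.5.
In a 2-firm Cournot equilibrium, symmetry and the first-order condition give q = (113 − 2)/(3) = 37. So Q = 74 and P = 39.
Change in quantity: 74 − 55.5 = 18.5.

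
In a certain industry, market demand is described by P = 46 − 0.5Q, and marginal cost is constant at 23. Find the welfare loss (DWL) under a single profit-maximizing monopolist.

DWL = 132.25

Competitive firms price at marginal cost: P = 23, giving Q = 46.
The monopolist equates marginal revenue to marginal cost: 46 − Q = 23, so Q = 23. From demand, P = 34.5.
DWL is the triangle between Q = 23 and Q = 46: ½·(46 − 23)·(34.5 − 23) = 132.25.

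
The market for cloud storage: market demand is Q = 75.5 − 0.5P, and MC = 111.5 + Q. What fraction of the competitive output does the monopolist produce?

Inverting demand: P = 151 − 2Q.
Monopoly sets MR = MC: 151 − 4Q = 111.5 + Q ⇒ Q = 7.9, P = 151 − 2·7.9 = 135.2.
Competitive equilibrium sets price equal to marginal cost: 151 − 2Q = 111.5 + Q, so Q = 79/6 and P = 374/3.
Ratio Q_m/Q_c = 7.9/(79/6) = 0.6.

Q_m/Q_c = 0.6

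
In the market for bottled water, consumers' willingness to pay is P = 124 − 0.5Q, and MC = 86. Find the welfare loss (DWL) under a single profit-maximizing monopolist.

Perfect competition: P = MC = 86, so 124 − 0.5Q = 86 and Q = 76.
A monopolist chooses Q where MR = MC. MR = 124 − Q; setting this equal to 86 gives Q = 38 and P = 105.
DWL is the triangle between Q = 38 and Q = 76: ½·(76 − 38)·(105 − 86) = 361.

DWL = 361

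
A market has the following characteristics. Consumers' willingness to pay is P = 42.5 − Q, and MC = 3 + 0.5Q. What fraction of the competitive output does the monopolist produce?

Q_m/Q_c = 0.6

The monopolist equates marginal revenue to marginal cost: 42.5 − 2Q = 3 + 0.5Q, so Q = 15.8. From demand, P = 26.7.
Competitive equilibrium sets price equal to marginal cost: 42.5 − Q = 3 + 0.5Q, so Q = 79/3 and P = 97/6.
Ratio Q_m/Q_c = 15.8/(79/3) = 0.6.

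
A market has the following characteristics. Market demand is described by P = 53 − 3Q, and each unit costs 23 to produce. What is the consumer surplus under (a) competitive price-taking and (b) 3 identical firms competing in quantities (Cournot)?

Under competition P = MC = 23, so Q = (53 − 23)/3 = 10.
CS = ½·(53 − 23)·10 = 150.
Cournot with 3 identical firms: the symmetric best-response condition is 53 − 12q = 23. Each firm produces q = 2.5, total output Q = 7.5, price P = 30.5.
CS = ½·(53 − 30.5)·7.5 = 84.375.

Competition: CS = 150; Cournot: CS = 84.375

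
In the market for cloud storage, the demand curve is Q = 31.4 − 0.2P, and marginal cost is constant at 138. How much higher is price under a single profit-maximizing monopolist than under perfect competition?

Inverting demand: P = 157 − 5Q.
Competitive firms price at marginal cost: P = 138, giving Q = 3.8.
Monopoly sets MR = MC: 157 − 10Q = 138 ⇒ Q = 1.9, P = 157 − 5·1.9 = 147.5.
Change in price: 147.5 − 138 = 9.5.

P rises by 9.5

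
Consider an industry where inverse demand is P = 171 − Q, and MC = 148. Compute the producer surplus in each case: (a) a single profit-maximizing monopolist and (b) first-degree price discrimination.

Monopoly: PS = 132.25; Perfect PD: PS = 264.5

A monopolist chooses Q where MR = MC. MR = 171 − 2Q; setting this equal to 148 gives Q = 11.5 and P = 159.5.
PS = (159.5 − 148)·11.5 = 132.25.
A perfectly discriminating monopolist sells every unit with P(Q) ≥ MC(Q), so output equals the competitive quantity Q = 23. Each buyer pays their reservation price, so CS = 0 and the firm captures all surplus.
PS = ½·(171 − 148)·23 = 264.5.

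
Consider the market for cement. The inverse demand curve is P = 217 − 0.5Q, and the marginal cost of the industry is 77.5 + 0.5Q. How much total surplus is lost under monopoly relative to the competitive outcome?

Competitive equilibrium sets price equal to marginal cost: 217 − 0.5Q = 77.5 + 0.5Q, so Q = 139.5 and P = 147.25.
The monopolist equates marginal revenue to marginal cost: 217 − Q = 77.5 + 0.5Q, so Q = 93. From demand, P = 170.5.
CS = ½·(217 − 147.25)·139.5 = 77841/16; PS = (147.25·139.5 − 77.5·139.5 − ½·0.5·139.5²) = 77841/16; TS = 9730.125.
CS = ½·(217 − 170.5)·93 = 2162.25; PS = (170.5·93 − 77.5·93 − ½·0.5·93²) = 6486.75; TS = 8649.
DWL = 9730.125 − 8649 = 1081.125.

DWL = 1081.125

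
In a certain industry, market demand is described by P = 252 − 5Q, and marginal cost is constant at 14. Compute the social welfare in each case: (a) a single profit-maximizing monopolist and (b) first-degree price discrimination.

Monopoly: TS = 4248.3; Perfect PD: TS = 5664.4

Monopoly sets MR = MC: 252 − 10Q = 14 ⇒ Q = 23.8, P = 252 − 5·23.8 = 133.
CS = ½·(252 − 133)·23.8 = 1416.1; PS = (133 − 14)·23.8 = 2832.2; TS = 4248.3.
Under first-degree price discrimination the firm charges each unit its demand price and produces up to where P = MC, i.e. Q = 47.6. Consumer surplus is zero; producer surplus equals total surplus.
TS = 5664.4 (equal to competitive TS).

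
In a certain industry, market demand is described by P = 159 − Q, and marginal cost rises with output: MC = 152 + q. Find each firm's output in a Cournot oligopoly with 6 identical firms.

Cournot with 6 identical firms: the symmetric best-response condition is 159 − 7q = 152 + q. Each firm produces q = 0.875, total output Q = 5.25, price P = 153.75.

q_i = 0.875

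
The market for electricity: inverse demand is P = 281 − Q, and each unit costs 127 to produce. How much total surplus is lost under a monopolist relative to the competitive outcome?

Perfect competition: P = MC = 127, so 281 − Q = 127 and Q = 154.
A monopolist chooses Q where MR = MC. MR = 281 − 2Q; setting this equal to 127 gives Q = 77 and P = 204.
DWL is the triangle between Q = 77 and Q = 154: ½·(154 − 77)·(204 − 127) = 2964.5.

DWL = 2964.5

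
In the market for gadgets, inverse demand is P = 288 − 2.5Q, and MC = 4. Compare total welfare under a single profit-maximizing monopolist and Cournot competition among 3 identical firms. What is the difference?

Total welfare rises by 3024.6

A monopolist chooses Q where MR = MC. MR = 288 − 5Q; setting this equal to 4 gives Q = 56.8 and P = 146.
CS = ½·(288 − 146)·56.8 = 4032.8; PS = (146 − 4)·56.8 = 8065.6; TS = 12098.4.
Cournot with 3 identical firms: the symmetric best-response condition is 288 − 10q = 4. Each firm produces q = 28.4, total output Q = 85.2, price P = 75.
CS = ½·(288 − 75)·85.2 = 9073.8; PS = (75 − 4)·85.2 = 6049.2; TS = 15123.
Change in total welfare: 15123 − 12098.4 = 3024.6.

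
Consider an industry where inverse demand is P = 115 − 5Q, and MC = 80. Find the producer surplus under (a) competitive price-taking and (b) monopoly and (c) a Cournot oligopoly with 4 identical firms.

Competition: PS = 0; Monopoly: PS = 61.25; Cournot: PS = 39.2

Perfect competition: P = MC = 80, so 115 − 5Q = 80 and Q = 7.
PS = (80 − 80)·7 = 0.
A monopolist chooses Q where MR = MC. MR = 115 − 10Q; setting this equal to 80 gives Q = 3.5 and P = 97.5.
PS = (97.5 − 80)·3.5 = 61.25.
Cournot with 4 identical firms: the symmetric best-response condition is 115 − 25q = 80. Each firm produces q = 1.4, total output Q = 5.6, price P = 87.
PS = (87 − 80)·5.6 = 39.2.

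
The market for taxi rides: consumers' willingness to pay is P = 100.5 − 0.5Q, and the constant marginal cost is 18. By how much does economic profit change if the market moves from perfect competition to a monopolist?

Competitive firms price at marginal cost: P = 18, giving Q = 165.
Profit = (18 − 18)·165 = 0.
Monopoly sets MR = MC: 100.5 − Q = 18 ⇒ Q = 82.5, P = 100.5 − 0.5·82.5 = 59.25.
Profit = (59.25 − 18)·82.5 = 3403.125.
Change in economic profit: 3403.125 − 0 = 3403.125.

Economic profit rises by 3403.125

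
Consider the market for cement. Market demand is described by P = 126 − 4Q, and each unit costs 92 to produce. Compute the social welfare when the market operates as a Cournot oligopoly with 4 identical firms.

With 4 symmetric Cournot firms, each firm's FOC gives 126 − 20q = 92, so q = 1.7, Q = 4·1.7 = 6.8, and P = 98.8.
CS = ½·(126 − 98.8)·6.8 = 92.48; PS = (98.8 − 92)·6.8 = 46.24; TS = 138.72.

TS = 138.72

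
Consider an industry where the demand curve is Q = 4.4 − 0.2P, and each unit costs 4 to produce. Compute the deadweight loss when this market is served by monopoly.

DWL = 8.1

Inverting demand: P = 22 − 5Q.
Perfect competition: P = MC = 4, so 22 − 5Q = 4 and Q = 3.6.
A monopolist chooses Q where MR = MC. MR = 22 − 10Q; setting this equal to 4 gives Q = 1.8 and P = 13.
DWL is the triangle between Q = 1.8 and Q = 3.6: ½·(3.6 − 1.8)·(13 − 4) = 8.1.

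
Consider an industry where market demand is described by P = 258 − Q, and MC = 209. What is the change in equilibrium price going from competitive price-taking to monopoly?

P rises by 24.5

Competitive firms price at marginal cost: P = 209, giving Q = 49.
A monopolist chooses Q where MR = MC. MR = 258 − 2Q; setting this equal to 209 gives Q = 24.5 and P = 233.5.
Change in equilibrium price: 233.5 − 209 = 24.5.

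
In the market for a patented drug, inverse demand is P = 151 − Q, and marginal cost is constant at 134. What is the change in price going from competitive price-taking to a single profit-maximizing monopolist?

Price rises by 8.5

Perfect competition: P = MC = 134, so 151 − Q = 134 and Q = 17.
The monopolist equates marginal revenue to marginal cost: 151 − 2Q = 134, so Q = 8.5. From demand, P = 142.5.
Change in price: 142.5 − 134 = 8.5.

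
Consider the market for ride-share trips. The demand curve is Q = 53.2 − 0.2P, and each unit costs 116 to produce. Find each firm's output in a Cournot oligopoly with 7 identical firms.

q_i = 3.75

Inverting demand: P = 266 − 5Q.
Cournot with 7 identical firms: the symmetric best-response condition is 266 − 40q = 116. Each firm produces q = 3.75, total output Q = 26.25, price P = 134.75.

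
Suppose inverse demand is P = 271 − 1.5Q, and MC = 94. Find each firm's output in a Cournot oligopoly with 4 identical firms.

In a 4-firm Cournot equilibrium, symmetry and the first-order condition give q = (271 − 94)/(7.5) = 23.6. So Q = 94.4 and P = 129.4.

q_i = 23.6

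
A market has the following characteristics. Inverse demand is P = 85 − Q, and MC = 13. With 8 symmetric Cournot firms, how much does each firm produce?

In a 8-firm Cournot equilibrium, symmetry and the first-order condition give q = (85 − 13)/(9) = 8. So Q = 64 and P = 21.

q_i = 8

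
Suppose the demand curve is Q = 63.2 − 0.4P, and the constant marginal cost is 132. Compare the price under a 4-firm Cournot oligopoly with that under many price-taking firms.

Cournot: P = 137.2; Competition: P = 132

Inverting demand: P = 158 − 2.5Q.
With 4 symmetric Cournot firms, each firm's FOC gives 158 − 12.5q = 132, so q = 2.08, Q = 4·2.08 = 8.32, and P = 137.2.
Under competition P = MC = 132, so Q = (158 − 132)/2.5 = 10.4.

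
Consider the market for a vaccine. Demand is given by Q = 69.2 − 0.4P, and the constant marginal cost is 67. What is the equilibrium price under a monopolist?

P = 120

Inverting demand: P = 173 − 2.5Q.
The monopolist equates marginal revenue to marginal cost: 173 − 5Q = 67, so Q = 21.2. From demand, P = 120.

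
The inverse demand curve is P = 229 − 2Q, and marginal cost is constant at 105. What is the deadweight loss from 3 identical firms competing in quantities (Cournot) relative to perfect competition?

DWL = 240.25

Competitive firms price at marginal cost: P = 105, giving Q = 62.
Cournot with 3 identical firms: the symmetric best-response condition is 229 − 8q = 105. Each firm produces q = 15.5, total output Q = 46.5, price P = 136.
DWL is the triangle between Q = 46.5 and Q = 62: ½·(62 − 46.5)·(136 − 105) = 240.25.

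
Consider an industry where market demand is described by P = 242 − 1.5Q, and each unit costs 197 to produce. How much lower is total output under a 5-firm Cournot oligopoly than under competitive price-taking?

Competitive firms price at marginal cost: P = 197, giving Q = 30.
Cournot with 5 identical firms: the symmetric best-response condition is 242 − 9q = 197. Each firm produces q = 5, total output Q = 25, price P = 204.5.
Change in total output: 25 − 30 = −5.

Q falls by 5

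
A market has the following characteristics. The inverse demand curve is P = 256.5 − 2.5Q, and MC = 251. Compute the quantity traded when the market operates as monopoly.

The monopolist equates marginal revenue to marginal cost: 256.5 − 5Q = 251, so Q = 1.1. From demand, P = 253.75.

Q = 1.1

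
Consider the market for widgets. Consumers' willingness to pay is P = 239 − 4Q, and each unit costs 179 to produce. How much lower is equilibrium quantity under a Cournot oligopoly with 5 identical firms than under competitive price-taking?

Under competition P = MC = 179, so Q = (239 − 179)/4 = 15.
Cournot with 5 identical firms: the symmetric best-response condition is 239 − 24q = 179. Each firm produces q = 2.5, total output Q = 12.5, price P = 189.
Change in equilibrium quantity: 12.5 − 15 = −2.5.

Q falls by 2.5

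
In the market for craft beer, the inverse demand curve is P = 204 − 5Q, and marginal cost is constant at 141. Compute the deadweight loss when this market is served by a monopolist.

Perfect competition: P = MC = 141, so 204 − 5Q = 141 and Q = 12.6.
Monopoly sets MR = MC: 204 − 10Q = 141 ⇒ Q = 6.3, P = 204 − 5·6.3 = 172.5.
DWL is the triangle between Q = 6.3 and Q = 12.6: ½·(12.6 − 6.3)·(172.5 − 141) = 99.225.

DWL = 99.225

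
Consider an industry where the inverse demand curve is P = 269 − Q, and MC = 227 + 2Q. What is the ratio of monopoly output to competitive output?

Monopoly sets MR = MC: 269 − 2Q = 227 + 2Q ⇒ Q = 10.5, P = 269 − 10.5 = 258.5.
Competitive equilibrium sets price equal to marginal cost: 269 − Q = 227 + 2Q, so Q = 14 and P = 255.
Ratio Q_m/Q_c = 10.5/14 = 0.75.

Q_m/Q_c = 0.75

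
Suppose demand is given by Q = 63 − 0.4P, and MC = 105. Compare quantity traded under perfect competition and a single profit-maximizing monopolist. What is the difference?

Quantity traded falls by 10.5

Inverting demand: P = 157.5 − 2.5Q.
Under competition P = MC = 105, so Q = (157.5 − 105)/2.5 = 21.
The monopolist equates marginal revenue to marginal cost: 157.5 − 5Q = 105, so Q = 10.5. From demand, P = 131.25.
Change in quantity traded: 10.5 − 21 = −10.5.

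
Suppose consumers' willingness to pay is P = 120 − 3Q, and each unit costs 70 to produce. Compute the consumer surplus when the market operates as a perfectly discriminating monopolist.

CS = 0

A perfectly discriminating monopolist sells every unit with P(Q) ≥ MC(Q), so output equals the competitive quantity Q = 50/3. Each buyer pays their reservation price, so CS = 0 and the firm captures all surplus.
CS = 0.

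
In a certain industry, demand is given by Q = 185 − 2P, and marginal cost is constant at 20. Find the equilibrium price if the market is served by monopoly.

Inverting demand: P = 92.5 − 0.5Q.
A monopolist chooses Q where MR = MC. MR = 92.5 − Q; setting this equal to 20 gives Q = 72.5 and P = 56.25.

P = 56.25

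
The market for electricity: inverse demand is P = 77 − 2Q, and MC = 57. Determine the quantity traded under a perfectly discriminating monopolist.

Q = 10

With perfect price discrimination, output is the efficient level Q = 10 (where demand meets MC), but every buyer pays their willingness to pay: CS = 0 and PS = total surplus.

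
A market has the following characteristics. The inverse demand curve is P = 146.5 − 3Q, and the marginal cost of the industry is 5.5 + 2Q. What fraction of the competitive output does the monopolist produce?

A monopolist chooses Q where MR = MC. MR = 146.5 − 6Q; setting this equal to 5.5 + 2Q gives Q = 17.625 and P = 93.625.
Under competition P = MC: 146.5 − 3Q = 5.5 + 2Q ⇒ Q = 28.2, P = 61.9.
Ratio Q_m/Q_c = 17.625/28.2 = 0.625.

Q_m/Q_c = 0.625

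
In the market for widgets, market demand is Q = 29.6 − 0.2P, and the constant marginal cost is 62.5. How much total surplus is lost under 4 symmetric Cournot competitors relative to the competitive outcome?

Inverting demand: P = 148 − 5Q.
Under competition P = MC = 62.5, so Q = (148 − 62.5)/5 = 17.1.
In a 4-firm Cournot equilibrium, symmetry and the first-order condition give q = (148 − 62.5)/(25) = 3.42. So Q = 13.68 and P = 79.6.
DWL is the triangle between Q = 13.68 and Q = 17.1: ½·(17.1 − 13.68)·(79.6 − 62.5) = 29.241.

DWL = 29.241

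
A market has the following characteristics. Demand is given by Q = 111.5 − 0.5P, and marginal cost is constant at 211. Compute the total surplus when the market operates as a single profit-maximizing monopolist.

TS = 27

Inverting demand: P = 223 − 2Q.
The monopolist equates marginal revenue to marginal cost: 223 − 4Q = 211, so Q = 3. From demand, P = 217.
CS = ½·(223 − 217)·3 = 9; PS = (217 − 211)·3 = 18; TS = 27.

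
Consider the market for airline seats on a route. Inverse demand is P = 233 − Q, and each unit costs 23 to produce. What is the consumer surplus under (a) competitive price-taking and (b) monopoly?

Competitive firms price at marginal cost: P = 23, giving Q = 210.
CS = ½·(233 − 23)·210 = 22050.
A monopolist chooses Q where MR = MC. MR = 233 − 2Q; setting this equal to 23 gives Q = 105 and P = 128.
CS = ½·(233 − 128)·105 = 5512.5.

Competition: CS = 22050; Monopoly: CS = 5512.5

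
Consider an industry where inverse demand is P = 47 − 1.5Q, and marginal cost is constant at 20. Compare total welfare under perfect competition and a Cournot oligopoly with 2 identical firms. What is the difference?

Total welfare falls by 27

Competitive firms price at marginal cost: P = 20, giving Q = 18.
CS = ½·(47 − 20)·18 = 243; PS = (20 − 20)·18 = 0; TS = 243.
In a 2-firm Cournot equilibrium, symmetry and the first-order condition give q = (47 − 20)/(4.5) = 6. So Q = 12 and P = 29.
CS = ½·(47 − 29)·12 = 108; PS = (29 − 20)·12 = 108; TS = 216.
Change in total welfare: 216 − 243 = −27.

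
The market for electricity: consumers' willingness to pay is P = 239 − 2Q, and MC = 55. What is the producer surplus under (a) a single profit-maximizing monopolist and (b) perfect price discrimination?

Monopoly: PS = 4232; Perfect PD: PS = 8464

A monopolist chooses Q where MR = MC. MR = 239 − 4Q; setting this equal to 55 gives Q = 46 and P = 147.
PS = (147 − 55)·46 = 4232.
Under first-degree price discrimination the firm charges each unit its demand price and produces up to where P = MC, i.e. Q = 92. Consumer surplus is zero; producer surplus equals total surplus.
PS = ½·(239 − 55)·92 = 8464.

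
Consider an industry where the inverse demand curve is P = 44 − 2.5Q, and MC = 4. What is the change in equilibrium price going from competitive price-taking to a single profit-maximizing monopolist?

Equilibrium price rises by 20

Competitive firms price at marginal cost: P = 4, giving Q = 16.
Monopoly sets MR = MC: 44 − 5Q = 4 ⇒ Q = 8, P = 44 − 2.5·8 = 24.
Change in equilibrium price: 24 − 4 = 20.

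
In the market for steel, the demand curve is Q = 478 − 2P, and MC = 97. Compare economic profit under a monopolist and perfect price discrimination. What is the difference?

Inverting demand: P = 239 − 0.5Q.
The monopolist equates marginal revenue to marginal cost: 239 − Q = 97, so Q = 142. From demand, P = 168.
Profit = (168 − 97)·142 = 10082.
Under first-degree price discrimination the firm charges each unit its demand price and produces up to where P = MC, i.e. Q = 284. Consumer surplus is zero; producer surplus equals total surplus.
PS equals the full surplus area, 20164. Profit = 20164 = 20164.
Change in economic profit: 20164 − 10082 = 10082.

π rises by 10082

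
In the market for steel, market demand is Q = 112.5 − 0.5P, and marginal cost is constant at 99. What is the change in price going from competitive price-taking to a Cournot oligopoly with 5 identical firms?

Price rises by 21

Inverting demand: P = 225 − 2Q.
Perfect competition: P = MC = 99, so 225 − 2Q = 99 and Q = 63.
With 5 symmetric Cournot firms, each firm's FOC gives 225 − 12q = 99, so q = 10.5, Q = 5·10.5 = 52.5, and P = 120.
Change in price: 120 − 99 = 21.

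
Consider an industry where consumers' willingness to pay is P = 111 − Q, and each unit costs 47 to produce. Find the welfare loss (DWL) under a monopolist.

Competitive firms price at marginal cost: P = 47, giving Q = 64.
The monopolist equates marginal revenue to marginal cost: 111 − 2Q = 47, so Q = 32. From demand, P = 79.
DWL is the triangle between Q = 32 and Q = 64: ½·(64 − 32)·(79 − 47) = 512.

DWL = 512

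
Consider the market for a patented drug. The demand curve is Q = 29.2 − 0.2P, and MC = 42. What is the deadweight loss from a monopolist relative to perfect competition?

DWL = 270.4

Inverting demand: P = 146 − 5Q.
Perfect competition: P = MC = 42, so 146 − 5Q = 42 and Q = 20.8.
A monopolist chooses Q where MR = MC. MR = 146 − 10Q; setting this equal to 42 gives Q = 10.4 and P = 94.
DWL is the triangle between Q = 10.4 and Q = 20.8: ½·(20.8 − 10.4)·(94 − 42) = 270.4.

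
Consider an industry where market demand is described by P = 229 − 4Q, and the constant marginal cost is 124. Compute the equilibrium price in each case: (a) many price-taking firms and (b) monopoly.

Competition: P = 124; Monopoly: P = 176.5

Perfect competition: P = MC = 124, so 229 − 4Q = 124 and Q = 26.25.
The monopolist equates marginal revenue to marginal cost: 229 − 8Q = 124, so Q = 13.125. From demand, P = 176.5.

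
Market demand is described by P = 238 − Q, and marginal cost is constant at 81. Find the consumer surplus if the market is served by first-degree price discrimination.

Under first-degree price discrimination the firm charges each unit its demand price and produces up to where P = MC, i.e. Q = 157. Consumer surplus is zero; producer surplus equals total surplus.
CS = 0.

CS = 0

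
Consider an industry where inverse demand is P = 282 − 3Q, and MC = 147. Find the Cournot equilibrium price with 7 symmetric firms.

Cournot with 7 identical firms: the symmetric best-response condition is 282 − 24q = 147. Each firm produces q = 5.625, total output Q = 39.375, price P = 163.875.

P = 163.875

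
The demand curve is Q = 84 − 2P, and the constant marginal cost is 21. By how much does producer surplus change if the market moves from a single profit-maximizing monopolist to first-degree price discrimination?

Inverting demand: P = 42 − 0.5Q.
Monopoly sets MR = MC: 42 − Q = 21 ⇒ Q = 21, P = 42 − 0.5·21 = 31.5.
PS = (31.5 − 21)·21 = 220.5.
Under first-degree price discrimination the firm charges each unit its demand price and produces up to where P = MC, i.e. Q = 42. Consumer surplus is zero; producer surplus equals total surplus.
PS = ½·(42 − 21)·42 = 441.
Change in producer surplus: 441 − 220.5 = 220.5.

PS rises by 220.5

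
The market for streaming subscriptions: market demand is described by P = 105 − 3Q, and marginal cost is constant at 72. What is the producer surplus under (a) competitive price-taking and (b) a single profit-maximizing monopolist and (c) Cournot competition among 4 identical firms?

Competition: PS = 0; Monopoly: PS = 90.75; Cournot: PS = 58.08

Competitive firms price at marginal cost: P = 72, giving Q = 11.
PS = (72 − 72)·11 = 0.
A monopolist chooses Q where MR = MC. MR = 105 − 6Q; setting this equal to 72 gives Q = 5.5 and P = 88.5.
PS = (88.5 − 72)·5.5 = 90.75.
Cournot with 4 identical firms: the symmetric best-response condition is 105 − 15q = 72. Each firm produces q = 2.2, total output Q = 8.8, price P = 78.6.
PS = (78.6 − 72)·8.8 = 58.08.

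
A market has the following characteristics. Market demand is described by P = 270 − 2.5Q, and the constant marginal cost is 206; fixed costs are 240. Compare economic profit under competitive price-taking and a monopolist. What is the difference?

Economic profit rises by 409.6

Under competition P = MC = 206, so Q = (270 − 206)/2.5 = 25.6.
Profit = (206 − 206)·25.6 − 240 = −240.
Monopoly sets MR = MC: 270 − 5Q = 206 ⇒ Q = 12.8, P = 270 − 2.5·12.8 = 238.
Profit = (238 − 206)·12.8 − 240 = 169.6.
Change in economic profit: 169.6 − −240 = 409.6.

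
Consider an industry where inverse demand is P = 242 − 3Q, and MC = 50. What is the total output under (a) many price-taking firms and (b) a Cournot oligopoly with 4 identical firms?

Under competition P = MC = 50, so Q = (242 − 50)/3 = 64.
In a 4-firm Cournot equilibrium, symmetry and the first-order condition give q = (242 − 50)/(15) = 12.8. So Q = 51.2 and P = 88.4.

Competition: Q = 64; Cournot: Q = 51.2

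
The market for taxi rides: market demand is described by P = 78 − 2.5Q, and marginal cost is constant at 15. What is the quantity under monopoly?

Q = 12.6

Monopoly sets MR = MC: 78 − 5Q = 15 ⇒ Q = 12.6, P = 78 − 2.5·12.6 = 46.5.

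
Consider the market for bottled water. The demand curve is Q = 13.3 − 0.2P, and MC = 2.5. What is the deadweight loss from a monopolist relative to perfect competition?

DWL = 102.4

Inverting demand: P = 66.5 − 5Q.
Under competition P = MC = 2.5, so Q = (66.5 − 2.5)/5 = 12.8.
The monopolist equates marginal revenue to marginal cost: 66.5 − 10Q = 2.5, so Q = 6.4. From demand, P = 34.5.
DWL is the triangle between Q = 6.4 and Q = 12.8: ½·(12.8 − 6.4)·(34.5 − 2.5) = 102.4.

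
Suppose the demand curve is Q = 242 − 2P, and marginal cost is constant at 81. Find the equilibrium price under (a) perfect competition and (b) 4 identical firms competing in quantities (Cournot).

Competition: P = 81; Cournot: P = 89

Inverting demand: P = 121 − 0.5Q.
Perfect competition: P = MC = 81, so 121 − 0.5Q = 81 and Q = 80.
With 4 symmetric Cournot firms, each firm's FOC gives 121 − 2.5q = 81, so q = 16, Q = 4·16 = 64, and P = 89.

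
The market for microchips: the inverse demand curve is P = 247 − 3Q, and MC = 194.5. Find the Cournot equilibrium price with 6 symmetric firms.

With 6 symmetric Cournot firms, each firm's FOC gives 247 − 21q = 194.5, so q = 2.5, Q = 6·2.5 = 15, and P = 202.

P = 202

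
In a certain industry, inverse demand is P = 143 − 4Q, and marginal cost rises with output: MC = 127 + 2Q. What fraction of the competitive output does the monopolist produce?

Q_m/Q_c = 0.6

Monopoly sets MR = MC: 143 − 8Q = 127 + 2Q ⇒ Q = 1.6, P = 143 − 4·1.6 = 136.6.
Under competition P = MC: 143 − 4Q = 127 + 2Q ⇒ Q = 8/3, P = 397/3.
Ratio Q_m/Q_c = 1.6/(8/3) = 0.6.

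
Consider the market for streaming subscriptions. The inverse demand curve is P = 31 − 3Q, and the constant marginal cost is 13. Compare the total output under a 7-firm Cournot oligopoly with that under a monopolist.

Cournot: Q = 5.25; Monopoly: Q = 3

In a 7-firm Cournot equilibrium, symmetry and the first-order condition give q = (31 − 13)/(24) = 0.75. So Q = 5.25 and P = 15.25.
The monopolist equates marginal revenue to marginal cost: 31 − 6Q = 13, so Q = 3. From demand, P = 22.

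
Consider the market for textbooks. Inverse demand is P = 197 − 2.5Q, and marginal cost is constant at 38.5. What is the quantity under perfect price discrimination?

Q = 63.4

A perfectly discriminating monopolist sells every unit with P(Q) ≥ MC(Q), so output equals the competitive quantity Q = 63.4. Each buyer pays their reservation price, so CS = 0 and the firm captures all surplus.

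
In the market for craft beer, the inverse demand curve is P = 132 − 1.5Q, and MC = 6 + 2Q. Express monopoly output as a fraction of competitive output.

Monopoly sets MR = MC: 132 − 3Q = 6 + 2Q ⇒ Q = 25.2, P = 132 − 1.5·25.2 = 94.2.
Under competition P = MC: 132 − 1.5Q = 6 + 2Q ⇒ Q = 36, P = 78.
Ratio Q_m/Q_c = 25.2/36 = 0.7.

Q_m/Q_c = 0.7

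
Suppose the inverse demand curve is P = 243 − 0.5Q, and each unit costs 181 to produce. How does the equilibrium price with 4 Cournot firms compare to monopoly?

Cournot with 4 identical firms: the symmetric best-response condition is 243 − 2.5q = 181. Each firm produces q = 24.8, total output Q = 99.2, price P = 193.4.
The monopolist equates marginal revenue to marginal cost: 243 − Q = 181, so Q = 62. From demand, P = 212.

Cournot: P = 193.4; Monopoly: P = 212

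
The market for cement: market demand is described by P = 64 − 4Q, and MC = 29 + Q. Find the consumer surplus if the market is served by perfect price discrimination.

A perfectly discriminating monopolist sells every unit with P(Q) ≥ MC(Q), so output equals the competitive quantity Q = 7. Each buyer pays their reservation price, so CS = 0 and the firm captures all surplus.
CS = 0.

CS = 0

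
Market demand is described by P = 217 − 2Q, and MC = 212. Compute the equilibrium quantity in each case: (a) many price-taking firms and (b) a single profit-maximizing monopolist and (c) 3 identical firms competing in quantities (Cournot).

Competitive firms price at marginal cost: P = 212, giving Q = 2.5.
Monopoly sets MR = MC: 217 − 4Q = 212 ⇒ Q = 1.25, P = 217 − 2·1.25 = 214.5.
Cournot with 3 identical firms: the symmetric best-response condition is 217 − 8q = 212. Each firm produces q = 0.625, total output Q = 1.875, price P = 213.25.

Competition: Q = 2.5; Monopoly: Q = 1.25; Cournot: Q = 1.875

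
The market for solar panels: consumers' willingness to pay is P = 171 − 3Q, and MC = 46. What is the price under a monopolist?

P = 108.5

A monopolist chooses Q where MR = MC. MR = 171 − 6Q; setting this equal to 46 gives Q = 125/6 and P = 108.5.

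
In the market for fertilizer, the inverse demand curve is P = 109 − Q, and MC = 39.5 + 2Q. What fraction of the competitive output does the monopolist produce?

The monopolist equates marginal revenue to marginal cost: 109 − 2Q = 39.5 + 2Q, so Q = 17.375. From demand, P = 91.625.
Under competition P = MC: 109 − Q = 39.5 + 2Q ⇒ Q = 139/6, P = 515/6.
Ratio Q_m/Q_c = 17.375/(139/6) = 0.75.

Q_m/Q_c = 0.75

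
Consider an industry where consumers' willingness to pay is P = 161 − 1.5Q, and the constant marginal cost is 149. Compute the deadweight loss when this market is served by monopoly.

Competitive firms price at marginal cost: P = 149, giving Q = 8.
A monopolist chooses Q where MR = MC. MR = 161 − 3Q; setting this equal to 149 gives Q = 4 and P = 155.
DWL is the triangle between Q = 4 and Q = 8: ½·(8 − 4)·(155 − 149) = 12.

DWL = 12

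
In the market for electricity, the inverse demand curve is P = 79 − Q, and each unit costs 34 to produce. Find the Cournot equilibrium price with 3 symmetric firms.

Cournot with 3 identical firms: the symmetric best-response condition is 79 − 4q = 34. Each firm produces q = 11.25, total output Q = 33.75, price P = 45.25.

P = 45.25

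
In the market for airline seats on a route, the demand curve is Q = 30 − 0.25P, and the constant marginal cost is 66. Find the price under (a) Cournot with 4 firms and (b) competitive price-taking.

Inverting demand: P = 120 − 4Q.
With 4 symmetric Cournot firms, each firm's FOC gives 120 − 20q = 66, so q = 2.7, Q = 4·2.7 = 10.8, and P = 76.8.
Perfect competition: P = MC = 66, so 120 − 4Q = 66 and Q = 13.5.

Cournot: P = 76.8; Competition: P = 66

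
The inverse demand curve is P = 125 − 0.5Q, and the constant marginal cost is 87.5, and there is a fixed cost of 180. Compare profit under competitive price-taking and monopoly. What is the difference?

Profit rises by 703.125

Perfect competition: P = MC = 87.5, so 125 − 0.5Q = 87.5 and Q = 75.
Profit = (87.5 − 87.5)·75 − 180 = −180.
A monopolist chooses Q where MR = MC. MR = 125 − Q; setting this equal to 87.5 gives Q = 37.5 and P = 106.25.
Profit = (106.25 − 87.5)·37.5 − 180 = 523.125.
Change in profit: 523.125 − −180 = 703.125.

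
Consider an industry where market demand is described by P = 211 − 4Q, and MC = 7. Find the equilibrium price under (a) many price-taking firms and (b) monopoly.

Competition: P = 7; Monopoly: P = 109

Competitive firms price at marginal cost: P = 7, giving Q = 51.
The monopolist equates marginal revenue to marginal cost: 211 − 8Q = 7, so Q = 25.5. From demand, P = 109.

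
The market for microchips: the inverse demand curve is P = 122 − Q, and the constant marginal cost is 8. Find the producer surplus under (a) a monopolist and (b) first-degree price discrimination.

Monopoly: PS = 3249; Perfect PD: PS = 6498

The monopolist equates marginal revenue to marginal cost: 122 − 2Q = 8, so Q = 57. From demand, P = 65.
PS = (65 − 8)·57 = 3249.
Under first-degree price discrimination the firm charges each unit its demand price and produces up to where P = MC, i.e. Q = 114. Consumer surplus is zero; producer surplus equals total surplus.
PS = ½·(122 − 8)·114 = 6498.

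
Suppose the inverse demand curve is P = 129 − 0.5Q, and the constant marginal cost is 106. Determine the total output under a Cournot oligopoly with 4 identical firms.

Cournot with 4 identical firms: the symmetric best-response condition is 129 − 2.5q = 106. Each firm produces q = 9.2, total output Q = 36.8, price P = 110.6.

Q = 36.8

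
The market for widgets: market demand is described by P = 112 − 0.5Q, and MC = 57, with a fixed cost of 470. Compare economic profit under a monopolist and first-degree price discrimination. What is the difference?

Monopoly sets MR = MC: 112 − Q = 57 ⇒ Q = 55, P = 112 − 0.5·55 = 84.5.
Profit = (84.5 − 57)·55 − 470 = 1042.5.
A perfectly discriminating monopolist sells every unit with P(Q) ≥ MC(Q), so output equals the competitive quantity Q = 110. Each buyer pays their reservation price, so CS = 0 and the firm captures all surplus.
PS equals the full surplus area, 3025. Profit = 3025 − 470 = 2555.
Change in economic profit: 2555 − 1042.5 = 1512.5.

π rises by 1512.5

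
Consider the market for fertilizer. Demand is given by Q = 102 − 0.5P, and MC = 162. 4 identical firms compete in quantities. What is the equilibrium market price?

Inverting demand: P = 204 − 2Q.
With 4 symmetric Cournot firms, each firm's FOC gives 204 − 10q = 162, so q = 4.2, Q = 4·4.2 = 16.8, and P = 170.4.

P = 170.4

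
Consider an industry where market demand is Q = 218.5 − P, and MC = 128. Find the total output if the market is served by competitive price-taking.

Inverting demand: P = 218.5 − Q.
Competitive firms price at marginal cost: P = 128, giving Q = 90.5.

Q = 90.5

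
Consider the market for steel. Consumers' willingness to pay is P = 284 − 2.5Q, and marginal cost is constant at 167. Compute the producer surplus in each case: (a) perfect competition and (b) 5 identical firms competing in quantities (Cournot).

Perfect competition: P = MC = 167, so 284 − 2.5Q = 167 and Q = 46.8.
PS = (167 − 167)·46.8 = 0.
In a 5-firm Cournot equilibrium, symmetry and the first-order condition give q = (284 − 167)/(15) = 7.8. So Q = 39 and P = 186.5.
PS = (186.5 − 167)·39 = 760.5.

Competition: PS = 0; Cournot: PS = 760.5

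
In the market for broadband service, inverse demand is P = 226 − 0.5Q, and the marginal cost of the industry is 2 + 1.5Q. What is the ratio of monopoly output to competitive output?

The monopolist equates marginal revenue to marginal cost: 226 − Q = 2 + 1.5Q, so Q = 89.6. From demand, P = 181.2.
Under competition P = MC: 226 − 0.5Q = 2 + 1.5Q ⇒ Q = 112, P = 170.
Ratio Q_m/Q_c = 89.6/112 = 0.8.

Q_m/Q_c = 0.8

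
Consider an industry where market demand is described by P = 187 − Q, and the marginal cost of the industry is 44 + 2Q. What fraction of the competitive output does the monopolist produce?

The monopolist equates marginal revenue to marginal cost: 187 − 2Q = 44 + 2Q, so Q = 35.75. From demand, P = 151.25.
Competitive equilibrium sets price equal to marginal cost: 187 − Q = 44 + 2Q, so Q = 143/3 and P = 418/3.
Ratio Q_m/Q_c = 35.75/(143/3) = 0.75.

Q_m/Q_c = 0.75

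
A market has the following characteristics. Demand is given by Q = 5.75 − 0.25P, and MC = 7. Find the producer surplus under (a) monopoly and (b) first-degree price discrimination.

Monopoly: PS = 16; Perfect PD: PS = 32

Inverting demand: P = 23 − 4Q.
The monopolist equates marginal revenue to marginal cost: 23 − 8Q = 7, so Q = 2. From demand, P = 15.
PS = (15 − 7)·2 = 16.
A perfectly discriminating monopolist sells every unit with P(Q) ≥ MC(Q), so output equals the competitive quantity Q = 4. Each buyer pays their reservation price, so CS = 0 and the firm captures all surplus.
PS = ½·(23 − 7)·4 = 32.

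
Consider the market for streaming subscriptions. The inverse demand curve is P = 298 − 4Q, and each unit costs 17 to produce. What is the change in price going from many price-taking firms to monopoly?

Perfect competition: P = MC = 17, so 298 − 4Q = 17 and Q = 70.25.
A monopolist chooses Q where MR = MC. MR = 298 − 8Q; setting this equal to 17 gives Q = 35.125 and P = 157.5.
Change in price: 157.5 − 17 = 140.5.

P rises by 140.5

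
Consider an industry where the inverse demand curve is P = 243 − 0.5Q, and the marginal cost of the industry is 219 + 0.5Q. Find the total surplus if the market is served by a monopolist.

A monopolist chooses Q where MR = MC. MR = 243 − Q; setting this equal to 219 + 0.5Q gives Q = 16 and P = 235.
CS = ½·(243 − 235)·16 = 64; PS = (235·16 − 219·16 − ½·0.5·16²) = 192; TS = 256.

TS = 256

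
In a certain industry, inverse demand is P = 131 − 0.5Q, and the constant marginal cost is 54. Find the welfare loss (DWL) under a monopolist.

Competitive firms price at marginal cost: P = 54, giving Q = 154.
A monopolist chooses Q where MR = MC. MR = 131 − Q; setting this equal to 54 gives Q = 77 and P = 92.5.
DWL is the triangle between Q = 77 and Q = 154: ½·(154 − 77)·(92.5 − 54) = 1482.25.

DWL = 1482.25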